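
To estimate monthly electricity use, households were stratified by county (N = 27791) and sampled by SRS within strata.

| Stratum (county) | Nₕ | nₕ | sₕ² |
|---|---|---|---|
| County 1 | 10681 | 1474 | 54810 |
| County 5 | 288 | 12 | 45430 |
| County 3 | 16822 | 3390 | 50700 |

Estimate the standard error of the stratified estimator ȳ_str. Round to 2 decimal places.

3.08

Var(ȳ_str) = Σₕ Wₕ²(1 − fₕ)sₕ²/nₕ with Wₕ = Nₕ/N, N = 27791.
County 1: Wₕ = 0.38433306; term = 0.38433306²·(1 − 0.13800206)·54810/1474 = 4.734608.
County 5: Wₕ = 0.01036307; term = 0.01036307²·(1 − 0.04166667)·45430/12 = 0.38963208.
County 3: Wₕ = 0.60530388; term = 0.60530388²·(1 − 0.20152182)·50700/3390 = 4.3754047.
Sum = 9.4996448.
SE = √(9.4996448) = 3.08.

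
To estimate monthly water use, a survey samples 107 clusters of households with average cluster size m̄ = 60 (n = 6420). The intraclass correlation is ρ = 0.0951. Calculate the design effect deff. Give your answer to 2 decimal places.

6.61

deff = 1 + (60 − 1)·0.0951 = 1 + 5.6109 = 6.6109.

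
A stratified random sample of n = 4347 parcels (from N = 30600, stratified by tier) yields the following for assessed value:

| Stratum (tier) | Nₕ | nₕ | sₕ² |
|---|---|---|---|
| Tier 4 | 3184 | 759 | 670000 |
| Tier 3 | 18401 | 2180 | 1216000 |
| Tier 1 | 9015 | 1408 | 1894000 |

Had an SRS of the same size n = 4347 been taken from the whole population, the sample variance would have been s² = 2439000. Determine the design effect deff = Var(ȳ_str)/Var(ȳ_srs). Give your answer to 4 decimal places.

0.5892

Var(ȳ_str) = Σ Wₕ²(1−fₕ)sₕ²/nₕ with Wₕ = Nₕ/30600:
  Tier 4: (3184/30600)²·(1−759/3184)·670000/759 = 7.2790546
  Tier 3: (18401/30600)²·(1−2180/18401)·1216000/2180 = 177.80881
  Tier 1: (9015/30600)²·(1−1408/9015)·1894000/1408 = 98.517553
  → Var(ȳ_str) = 283.60542.
Var(ȳ_srs) = (1 − 4347/30600)·2439000/4347 = 481.37072.
deff = 283.60542 / 481.37072 = 0.5892.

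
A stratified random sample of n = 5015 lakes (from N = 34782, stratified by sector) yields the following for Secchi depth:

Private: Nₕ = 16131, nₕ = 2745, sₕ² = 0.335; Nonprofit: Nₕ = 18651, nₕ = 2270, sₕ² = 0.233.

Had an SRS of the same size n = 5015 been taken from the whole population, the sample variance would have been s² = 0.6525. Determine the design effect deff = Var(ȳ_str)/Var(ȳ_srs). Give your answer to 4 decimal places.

Var(ȳ_str) = Σ Wₕ²(1−fₕ)sₕ²/nₕ with Wₕ = Nₕ/34782:
  Private: (16131/34782)²·(1−2745/16131)·0.335/2745 = 2.1782387 × 10^-5
  Nonprofit: (18651/34782)²·(1−2270/18651)·0.233/2270 = 2.5921701 × 10^-5
  → Var(ȳ_str) = 4.7704088 × 10^-5.
Var(ȳ_srs) = (1 − 5015/34782)·0.6525/5015 = 1.1134997 × 10^-4.
deff = (4.7704088 × 10^-5) / (1.1134997 × 10^-4) = 0.4284.

0.4284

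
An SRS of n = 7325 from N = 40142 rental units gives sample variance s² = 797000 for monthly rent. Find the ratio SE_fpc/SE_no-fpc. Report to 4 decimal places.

f = n/N = 7325/40142 = 0.18247721.
SE_no-fpc = √(s²/n) = 10.430986; SE_fpc = √((1−f)s²/n) = 9.4313808.
Ratio = √(1−f) = 0.90416967.

0.9042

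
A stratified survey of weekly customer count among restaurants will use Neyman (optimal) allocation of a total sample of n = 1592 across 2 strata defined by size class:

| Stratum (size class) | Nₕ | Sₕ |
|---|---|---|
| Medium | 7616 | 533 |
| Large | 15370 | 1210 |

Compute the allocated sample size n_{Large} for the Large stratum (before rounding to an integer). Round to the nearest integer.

1307

Neyman allocation: nₕ = n·NₕSₕ / Σⱼ NⱼSⱼ.
Σ NⱼSⱼ = 7616·533 + 15370·1210 = 2.2657028 × 10^7.
n_{Large} = 1592·15370·1210 / (2.2657028 × 10^7) = 1307.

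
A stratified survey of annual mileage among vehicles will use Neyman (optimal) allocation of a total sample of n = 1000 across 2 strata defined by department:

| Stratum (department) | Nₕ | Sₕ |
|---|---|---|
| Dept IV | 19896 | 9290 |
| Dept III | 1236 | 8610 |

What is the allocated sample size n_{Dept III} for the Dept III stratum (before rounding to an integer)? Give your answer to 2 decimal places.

54.44

Neyman allocation: nₕ = n·NₕSₕ / Σⱼ NⱼSⱼ.
Σ NⱼSⱼ = 19896·9290 + 1236·8610 = 1.954758 × 10^8.
n_{Dept III} = 1000·1236·8610 / (1.954758 × 10^8) = 54.44.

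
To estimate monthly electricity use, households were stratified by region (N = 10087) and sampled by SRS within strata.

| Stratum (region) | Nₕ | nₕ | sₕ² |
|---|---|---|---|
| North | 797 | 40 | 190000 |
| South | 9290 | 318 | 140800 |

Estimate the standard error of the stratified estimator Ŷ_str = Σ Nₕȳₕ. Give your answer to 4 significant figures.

Var(Ŷ_str) = Σₕ Nₕ²(1 − fₕ)sₕ²/nₕ.
North: 797²·(1 − 40/797)·190000/40 = 2.8658128 × 10^9.
South: 9290²·(1 − 318/9290)·140800/318 = 3.6904601 × 10^10.
Sum = 3.9770414 × 10^10.
SE = √(3.9770414 × 10^10) = 199400.

199400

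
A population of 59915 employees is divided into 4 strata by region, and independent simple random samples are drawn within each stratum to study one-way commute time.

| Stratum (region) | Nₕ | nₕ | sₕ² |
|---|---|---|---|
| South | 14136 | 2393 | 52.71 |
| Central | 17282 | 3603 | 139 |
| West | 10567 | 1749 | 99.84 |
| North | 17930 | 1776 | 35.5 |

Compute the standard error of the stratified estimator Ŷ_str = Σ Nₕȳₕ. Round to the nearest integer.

4887

Var(Ŷ_str) = Σₕ Nₕ²(1 − fₕ)sₕ²/nₕ.
South: 14136²·(1 − 2393/14136)·52.71/2393 = 3.6564186 × 10^6.
Central: 17282²·(1 − 3603/17282)·139/3603 = 9.1200851 × 10^6.
West: 10567²·(1 − 1749/10567)·99.84/1749 = 5.3190805 × 10^6.
North: 17930²·(1 − 1776/17930)·35.5/1776 = 5.7895627 × 10^6.
Sum = 2.3885147 × 10^7.
SE = √(2.3885147 × 10^7) = 4887.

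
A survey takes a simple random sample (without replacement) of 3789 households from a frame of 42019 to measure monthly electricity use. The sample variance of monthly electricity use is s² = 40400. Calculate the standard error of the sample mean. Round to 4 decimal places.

3.1146

Under SRS without replacement, Var(ȳ) = (1 − f)·s²/n with f = n/N = 3789/42019 = 0.09017349.
Var(ȳ) = (1 − 0.09017349)·40400/3789 = 0.90982651·10.662444 = 9.7009741.
SE(ȳ) = √(9.7009741) = 3.1146.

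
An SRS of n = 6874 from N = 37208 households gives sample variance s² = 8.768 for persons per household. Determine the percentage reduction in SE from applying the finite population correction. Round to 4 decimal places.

9.7085

f = n/N = 6874/37208 = 0.18474522.
SE_no-fpc = √(s²/n) = 0.035714577; SE_fpc = √((1−f)s²/n) = 0.032247213.
Ratio = √(1−f) = 0.90291460. Reduction = 100·(1 − 0.90291460) = 9.7085%.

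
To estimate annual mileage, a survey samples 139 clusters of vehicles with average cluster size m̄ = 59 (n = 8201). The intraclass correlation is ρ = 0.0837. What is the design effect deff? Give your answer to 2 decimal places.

5.85

deff = 1 + (59 − 1)·0.0837 = 1 + 4.8546 = 5.8546.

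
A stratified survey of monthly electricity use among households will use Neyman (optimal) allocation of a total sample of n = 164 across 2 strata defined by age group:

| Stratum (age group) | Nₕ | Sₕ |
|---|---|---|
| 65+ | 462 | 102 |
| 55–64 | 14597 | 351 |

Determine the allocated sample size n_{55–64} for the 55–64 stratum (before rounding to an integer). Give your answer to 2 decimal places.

Neyman allocation: nₕ = n·NₕSₕ / Σⱼ NⱼSⱼ.
Σ NⱼSⱼ = 462·102 + 14597·351 = 5.170671 × 10^6.
n_{55–64} = 164·14597·351 / (5.170671 × 10^6) = 162.51.

162.51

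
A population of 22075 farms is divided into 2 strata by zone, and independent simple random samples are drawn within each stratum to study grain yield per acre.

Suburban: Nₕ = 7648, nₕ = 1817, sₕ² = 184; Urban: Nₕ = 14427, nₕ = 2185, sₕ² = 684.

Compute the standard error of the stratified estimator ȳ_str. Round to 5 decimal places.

0.35032

Var(ȳ_str) = Σₕ Wₕ²(1 − fₕ)sₕ²/nₕ with Wₕ = Nₕ/N, N = 22075.
Suburban: Wₕ = 0.34645527; term = 0.34645527²·(1 − 0.23757845)·184/1817 = 0.0092672823.
Urban: Wₕ = 0.65354473; term = 0.65354473²·(1 − 0.15145214)·684/2185 = 0.11345709.
Sum = 0.12272437.
SE = √(0.12272437) = 0.35032.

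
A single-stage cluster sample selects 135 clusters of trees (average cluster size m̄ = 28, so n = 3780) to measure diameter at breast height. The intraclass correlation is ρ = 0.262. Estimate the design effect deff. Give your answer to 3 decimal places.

deff = 1 + (28 − 1)·0.262 = 1 + 7.074 = 8.074.

8.074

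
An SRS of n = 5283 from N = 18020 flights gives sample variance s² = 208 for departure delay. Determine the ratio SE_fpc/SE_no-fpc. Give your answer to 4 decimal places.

0.8407

f = n/N = 5283/18020 = 0.29317425.
SE_no-fpc = √(s²/n) = 0.1984227; SE_fpc = √((1−f)s²/n) = 0.16681978.
Ratio = √(1−f) = 0.84072930.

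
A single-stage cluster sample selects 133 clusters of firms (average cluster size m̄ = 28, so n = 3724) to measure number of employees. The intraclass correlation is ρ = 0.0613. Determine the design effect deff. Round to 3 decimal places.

2.655

deff = 1 + (28 − 1)·0.0613 = 1 + 1.6551 = 2.6551.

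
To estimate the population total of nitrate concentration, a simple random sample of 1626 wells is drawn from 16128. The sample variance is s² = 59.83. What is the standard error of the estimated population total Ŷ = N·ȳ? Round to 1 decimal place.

Var(Ŷ) = N²·Var(ȳ) = N²·(1 − n/N)·s²/n.
f = 1626/16128 = 0.10081845; Var(ȳ) = 0.89918155·59.83/1626 = 0.033086121.
Var(Ŷ) = 16128² · 0.033086121 = 8.6061098 × 10^6.
SE(Ŷ) = √(8.6061098 × 10^6) = 2933.6.

2933.6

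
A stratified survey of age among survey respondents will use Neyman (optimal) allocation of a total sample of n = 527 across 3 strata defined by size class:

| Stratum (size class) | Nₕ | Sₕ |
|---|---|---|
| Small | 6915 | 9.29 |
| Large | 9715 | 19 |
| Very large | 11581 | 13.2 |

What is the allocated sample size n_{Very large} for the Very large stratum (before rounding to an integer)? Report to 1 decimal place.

Neyman allocation: nₕ = n·NₕSₕ / Σⱼ NⱼSⱼ.
Σ NⱼSⱼ = 6915·9.29 + 9715·19 + 11581·13.2 = 401694.55.
n_{Very large} = 527·11581·13.2 / 401694.55 = 200.6.

200.6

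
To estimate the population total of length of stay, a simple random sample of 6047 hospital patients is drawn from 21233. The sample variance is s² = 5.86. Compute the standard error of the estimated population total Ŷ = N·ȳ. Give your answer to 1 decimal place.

559.0

Var(Ŷ) = N²·Var(ȳ) = N²·(1 − n/N)·s²/n.
f = 6047/21233 = 0.28479254; Var(ȳ) = 0.71520746·5.86/6047 = 6.9309008 × 10^-4.
Var(Ŷ) = 21233² · (6.9309008 × 10^-4) = 312472.93.
SE(Ŷ) = √(312472.93) = 559.0.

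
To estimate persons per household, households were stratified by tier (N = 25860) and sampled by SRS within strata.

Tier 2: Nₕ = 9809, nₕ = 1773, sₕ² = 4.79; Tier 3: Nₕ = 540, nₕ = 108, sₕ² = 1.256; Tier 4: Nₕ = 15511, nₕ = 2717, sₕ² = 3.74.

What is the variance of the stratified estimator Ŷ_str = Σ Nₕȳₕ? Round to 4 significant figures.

488800

Var(Ŷ_str) = Σₕ Nₕ²(1 − fₕ)sₕ²/nₕ.
Tier 2: 9809²·(1 − 1773/9809)·4.79/1773 = 212956.76.
Tier 3: 540²·(1 − 108/540)·1.256/108 = 2712.96.
Tier 4: 15511²·(1 − 2717/15511)·3.74/2717 = 273166.92.
Sum = 488836.64.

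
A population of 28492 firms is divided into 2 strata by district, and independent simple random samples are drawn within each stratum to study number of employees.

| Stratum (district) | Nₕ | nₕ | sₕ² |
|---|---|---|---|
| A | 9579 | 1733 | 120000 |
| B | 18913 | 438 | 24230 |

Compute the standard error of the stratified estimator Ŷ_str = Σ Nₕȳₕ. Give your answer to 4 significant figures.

156600

Var(Ŷ_str) = Σₕ Nₕ²(1 − fₕ)sₕ²/nₕ.
A: 9579²·(1 − 1733/9579)·120000/1733 = 5.2041662 × 10^9.
B: 18913²·(1 − 438/18913)·24230/438 = 1.9329658 × 10^10.
Sum = 2.4533824 × 10^10.
SE = √(2.4533824 × 10^10) = 156600.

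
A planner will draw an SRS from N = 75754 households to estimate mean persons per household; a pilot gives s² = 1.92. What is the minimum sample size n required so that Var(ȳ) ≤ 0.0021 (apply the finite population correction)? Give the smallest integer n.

Without fpc, n₀ = s²/D = 1.92/0.0021 = 914.2857.
With fpc, (1 − n/N)·s²/n ≤ D requires n ≥ n₀/(1 + n₀/N) = 914.2857/(1 + 914.2857/75754) = 903.3826.
Rounding up, n = 904.

904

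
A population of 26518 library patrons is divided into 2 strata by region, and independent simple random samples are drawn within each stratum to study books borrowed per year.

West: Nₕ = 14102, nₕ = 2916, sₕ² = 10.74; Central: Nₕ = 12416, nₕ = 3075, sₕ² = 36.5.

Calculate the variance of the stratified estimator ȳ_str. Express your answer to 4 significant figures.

0.002784

Var(ȳ_str) = Σₕ Wₕ²(1 − fₕ)sₕ²/nₕ with Wₕ = Nₕ/N, N = 26518.
West: Wₕ = 0.53178973; term = 0.53178973²·(1 − 0.20677918)·10.74/2916 = 8.2621058 × 10^-4.
Central: Wₕ = 0.46821027; term = 0.46821027²·(1 − 0.24766430)·36.5/3075 = 0.0019576781.
Sum = 0.0027838887.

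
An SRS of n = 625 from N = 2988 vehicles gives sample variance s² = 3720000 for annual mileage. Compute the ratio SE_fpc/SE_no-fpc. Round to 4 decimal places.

f = n/N = 625/2988 = 0.20917001.
SE_no-fpc = √(s²/n) = 77.149206; SE_fpc = √((1−f)s²/n) = 68.607726.
Ratio = √(1−f) = 0.88928622.

0.8893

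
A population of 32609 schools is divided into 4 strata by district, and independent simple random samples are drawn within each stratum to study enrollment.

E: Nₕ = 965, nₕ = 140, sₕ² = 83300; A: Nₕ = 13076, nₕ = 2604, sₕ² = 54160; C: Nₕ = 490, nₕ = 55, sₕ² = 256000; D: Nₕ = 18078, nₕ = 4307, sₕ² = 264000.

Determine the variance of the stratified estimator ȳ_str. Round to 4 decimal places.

18.4074

Var(ȳ_str) = Σₕ Wₕ²(1 − fₕ)sₕ²/nₕ with Wₕ = Nₕ/N, N = 32609.
E: Wₕ = 0.02959306; term = 0.02959306²·(1 − 0.14507772)·83300/140 = 0.44547493.
A: Wₕ = 0.40099359; term = 0.40099359²·(1 − 0.19914347)·54160/2604 = 2.6783496.
C: Wₕ = 0.01502653; term = 0.01502653²·(1 − 0.11224490)·256000/55 = 0.93301291.
D: Wₕ = 0.55438683; term = 0.55438683²·(1 − 0.23824538)·264000/4307 = 14.350597.
Sum = 18.407434.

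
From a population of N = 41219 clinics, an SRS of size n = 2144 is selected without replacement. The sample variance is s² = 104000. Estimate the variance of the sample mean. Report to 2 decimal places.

Under SRS without replacement, Var(ȳ) = (1 − f)·s²/n with f = n/N = 2144/41219 = 0.05201485.
Var(ȳ) = (1 − 0.05201485)·104000/2144 = 0.94798515·48.507463 = 45.984354.

45.98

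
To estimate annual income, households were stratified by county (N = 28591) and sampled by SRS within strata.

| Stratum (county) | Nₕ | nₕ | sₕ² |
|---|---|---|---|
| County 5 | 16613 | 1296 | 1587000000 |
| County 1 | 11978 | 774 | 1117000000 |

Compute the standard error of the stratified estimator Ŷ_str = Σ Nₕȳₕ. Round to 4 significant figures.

Var(Ŷ_str) = Σₕ Nₕ²(1 − fₕ)sₕ²/nₕ.
County 5: 16613²·(1 − 1296/16613)·1587000000/1296 = 3.1159731 × 10^14.
County 1: 11978²·(1 − 774/11978)·1117000000/774 = 1.9367324 × 10^14.
Sum = 5.0527055 × 10^14.
SE = √(5.0527055 × 10^14) = 2.248 × 10^7.

2.248 × 10^7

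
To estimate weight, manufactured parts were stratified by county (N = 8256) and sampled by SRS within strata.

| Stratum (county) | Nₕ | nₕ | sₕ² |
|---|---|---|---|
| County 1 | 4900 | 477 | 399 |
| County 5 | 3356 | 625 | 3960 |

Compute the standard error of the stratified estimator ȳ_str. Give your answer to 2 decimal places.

Var(ȳ_str) = Σₕ Wₕ²(1 − fₕ)sₕ²/nₕ with Wₕ = Nₕ/N, N = 8256.
County 1: Wₕ = 0.59350775; term = 0.59350775²·(1 − 0.09734694)·399/477 = 0.26596725.
County 5: Wₕ = 0.40649225; term = 0.40649225²·(1 − 0.18623361)·3960/625 = 0.85196049.
Sum = 1.1179277.
SE = √(1.1179277) = 1.06.

1.06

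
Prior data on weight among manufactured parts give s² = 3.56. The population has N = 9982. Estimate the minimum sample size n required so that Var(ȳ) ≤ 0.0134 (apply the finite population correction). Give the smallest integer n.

Without fpc, n₀ = s²/D = 3.56/0.0134 = 265.6716.
With fpc, (1 − n/N)·s²/n ≤ D requires n ≥ n₀/(1 + n₀/N) = 265.6716/(1 + 265.6716/9982) = 258.7840.
Rounding up, n = 259.

259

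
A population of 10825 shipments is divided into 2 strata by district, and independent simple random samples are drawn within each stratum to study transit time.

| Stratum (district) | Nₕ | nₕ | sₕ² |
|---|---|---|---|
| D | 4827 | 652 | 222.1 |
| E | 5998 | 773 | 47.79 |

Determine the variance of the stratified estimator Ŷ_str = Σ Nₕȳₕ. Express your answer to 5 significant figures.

Var(Ŷ_str) = Σₕ Nₕ²(1 − fₕ)sₕ²/nₕ.
D: 4827²·(1 − 652/4827)·222.1/652 = 6.8649083 × 10^6.
E: 5998²·(1 − 773/5998)·47.79/773 = 1.9375383 × 10^6.
Sum = 8.8024466 × 10^6.

8.8024 × 10^6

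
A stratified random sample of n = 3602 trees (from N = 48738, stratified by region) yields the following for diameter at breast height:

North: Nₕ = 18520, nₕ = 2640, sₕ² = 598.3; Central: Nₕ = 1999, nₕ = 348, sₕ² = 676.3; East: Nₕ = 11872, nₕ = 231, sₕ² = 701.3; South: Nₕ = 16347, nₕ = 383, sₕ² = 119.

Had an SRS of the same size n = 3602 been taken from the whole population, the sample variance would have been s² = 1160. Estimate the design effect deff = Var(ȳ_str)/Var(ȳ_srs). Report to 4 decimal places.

0.8098

Var(ȳ_str) = Σ Wₕ²(1−fₕ)sₕ²/nₕ with Wₕ = Nₕ/48738:
  North: (18520/48738)²·(1−2640/18520)·598.3/2640 = 0.028058933
  Central: (1999/48738)²·(1−348/1999)·676.3/348 = 0.0027001296
  East: (11872/48738)²·(1−231/11872)·701.3/231 = 0.17663251
  South: (16347/48738)²·(1−383/16347)·119/383 = 0.034134423
  → Var(ȳ_str) = 0.241526.
Var(ȳ_srs) = (1 − 3602/48738)·1160/3602 = 0.29824258.
deff = 0.241526 / 0.29824258 = 0.8098.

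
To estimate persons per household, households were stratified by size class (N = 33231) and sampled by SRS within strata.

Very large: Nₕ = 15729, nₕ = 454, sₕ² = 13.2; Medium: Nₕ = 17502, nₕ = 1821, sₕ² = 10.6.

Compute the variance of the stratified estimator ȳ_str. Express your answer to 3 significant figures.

Var(ȳ_str) = Σₕ Wₕ²(1 − fₕ)sₕ²/nₕ with Wₕ = Nₕ/N, N = 33231.
Very large: Wₕ = 0.47332310; term = 0.47332310²·(1 − 0.02886388)·13.2/454 = 0.0063257728.
Medium: Wₕ = 0.52667690; term = 0.52667690²·(1 − 0.10404525)·10.6/1821 = 0.0014466735.
Sum = 0.0077724463.

0.00777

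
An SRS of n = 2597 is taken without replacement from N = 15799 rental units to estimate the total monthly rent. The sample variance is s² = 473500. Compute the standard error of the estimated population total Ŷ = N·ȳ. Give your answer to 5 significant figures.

195010

Var(Ŷ) = N²·Var(ȳ) = N²·(1 − n/N)·s²/n.
f = 2597/15799 = 0.16437749; Var(ȳ) = 0.83562251·473500/2597 = 152.35551.
Var(Ŷ) = 15799² · 152.35551 = 3.8029215 × 10^10.
SE(Ŷ) = √(3.8029215 × 10^10) = 195010.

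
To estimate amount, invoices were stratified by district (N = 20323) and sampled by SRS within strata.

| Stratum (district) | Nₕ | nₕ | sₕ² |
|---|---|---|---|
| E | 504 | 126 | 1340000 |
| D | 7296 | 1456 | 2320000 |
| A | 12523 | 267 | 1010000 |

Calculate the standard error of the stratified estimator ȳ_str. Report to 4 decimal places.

39.6860

Var(ȳ_str) = Σₕ Wₕ²(1 − fₕ)sₕ²/nₕ with Wₕ = Nₕ/N, N = 20323.
E: Wₕ = 0.02479949; term = 0.02479949²·(1 − 0.25000000)·1340000/126 = 4.9054737.
D: Wₕ = 0.35900212; term = 0.35900212²·(1 − 0.19956140)·2320000/1456 = 164.37988.
A: Wₕ = 0.61619840; term = 0.61619840²·(1 − 0.02132077)·1010000/267 = 1405.6967.
Sum = 1574.9821.
SE = √(1574.9821) = 39.6860.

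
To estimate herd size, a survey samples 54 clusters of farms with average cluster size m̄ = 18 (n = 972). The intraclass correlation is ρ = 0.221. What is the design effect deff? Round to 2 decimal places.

deff = 1 + (18 − 1)·0.221 = 1 + 3.757 = 4.757.

4.76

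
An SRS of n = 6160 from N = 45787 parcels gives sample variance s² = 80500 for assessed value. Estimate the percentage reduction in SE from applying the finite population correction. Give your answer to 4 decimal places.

f = n/N = 6160/45787 = 0.13453600.
SE_no-fpc = √(s²/n) = 3.614994; SE_fpc = √((1−f)s²/n) = 3.3630404.
Ratio = √(1−f) = 0.93030317. Reduction = 100·(1 − 0.93030317) = 6.9697%.

6.9697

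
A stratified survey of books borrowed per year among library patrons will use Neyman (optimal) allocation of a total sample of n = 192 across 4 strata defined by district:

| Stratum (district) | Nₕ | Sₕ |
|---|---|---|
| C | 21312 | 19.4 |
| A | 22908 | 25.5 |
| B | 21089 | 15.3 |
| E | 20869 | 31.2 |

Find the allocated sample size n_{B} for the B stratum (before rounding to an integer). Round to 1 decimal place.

Neyman allocation: nₕ = n·NₕSₕ / Σⱼ NⱼSⱼ.
Σ NⱼSⱼ = 21312·19.4 + 22908·25.5 + 21089·15.3 + 20869·31.2 = 1.9713813 × 10^6.
n_{B} = 192·21089·15.3 / (1.9713813 × 10^6) = 31.4.

31.4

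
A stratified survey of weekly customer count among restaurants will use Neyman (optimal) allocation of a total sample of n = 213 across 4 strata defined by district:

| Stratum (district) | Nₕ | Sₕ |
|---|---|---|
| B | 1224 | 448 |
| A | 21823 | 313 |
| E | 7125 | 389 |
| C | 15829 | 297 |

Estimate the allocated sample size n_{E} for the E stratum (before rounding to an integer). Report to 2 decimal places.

39.75

Neyman allocation: nₕ = n·NₕSₕ / Σⱼ NⱼSⱼ.
Σ NⱼSⱼ = 1224·448 + 21823·313 + 7125·389 + 15829·297 = 1.4851789 × 10^7.
n_{E} = 213·7125·389 / (1.4851789 × 10^7) = 39.75.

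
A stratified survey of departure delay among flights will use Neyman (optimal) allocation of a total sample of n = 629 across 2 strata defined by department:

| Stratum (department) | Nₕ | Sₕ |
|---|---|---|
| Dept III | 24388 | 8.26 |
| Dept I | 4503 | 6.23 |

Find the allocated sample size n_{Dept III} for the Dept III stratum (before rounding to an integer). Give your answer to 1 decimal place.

Neyman allocation: nₕ = n·NₕSₕ / Σⱼ NⱼSⱼ.
Σ NⱼSⱼ = 24388·8.26 + 4503·6.23 = 229498.57.
n_{Dept III} = 629·24388·8.26 / 229498.57 = 552.1.

552.1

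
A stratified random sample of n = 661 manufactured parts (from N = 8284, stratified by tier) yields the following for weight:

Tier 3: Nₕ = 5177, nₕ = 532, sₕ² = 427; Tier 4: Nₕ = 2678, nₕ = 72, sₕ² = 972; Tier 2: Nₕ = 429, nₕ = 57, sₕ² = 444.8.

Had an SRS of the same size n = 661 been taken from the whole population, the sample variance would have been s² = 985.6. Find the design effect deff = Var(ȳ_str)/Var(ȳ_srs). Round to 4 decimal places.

1.2188

Var(ȳ_str) = Σ Wₕ²(1−fₕ)sₕ²/nₕ with Wₕ = Nₕ/8284:
  Tier 3: (5177/8284)²·(1−532/5177)·427/532 = 0.2812548
  Tier 4: (2678/8284)²·(1−72/2678)·972/72 = 1.3728989
  Tier 2: (429/8284)²·(1−57/429)·444.8/57 = 0.018147215
  → Var(ȳ_str) = 1.6723009.
Var(ȳ_srs) = (1 − 661/8284)·985.6/661 = 1.3720978.
deff = 1.6723009 / 1.3720978 = 1.2188.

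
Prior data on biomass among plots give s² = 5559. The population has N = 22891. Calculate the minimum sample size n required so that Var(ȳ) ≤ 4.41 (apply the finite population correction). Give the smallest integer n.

Without fpc, n₀ = s²/D = 5559/4.41 = 1260.5442.
With fpc, (1 − n/N)·s²/n ≤ D requires n ≥ n₀/(1 + n₀/N) = 1260.5442/(1 + 1260.5442/22891) = 1194.7525.
Rounding up, n = 1195.

1195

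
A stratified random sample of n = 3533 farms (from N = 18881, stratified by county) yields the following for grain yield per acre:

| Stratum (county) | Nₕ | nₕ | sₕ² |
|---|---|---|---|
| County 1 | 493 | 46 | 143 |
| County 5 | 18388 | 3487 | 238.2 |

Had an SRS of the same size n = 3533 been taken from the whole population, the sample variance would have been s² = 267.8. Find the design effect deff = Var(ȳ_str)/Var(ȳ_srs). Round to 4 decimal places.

Var(ȳ_str) = Σ Wₕ²(1−fₕ)sₕ²/nₕ with Wₕ = Nₕ/18881:
  County 1: (493/18881)²·(1−46/493)·143/46 = 0.0019216871
  County 5: (18388/18881)²·(1−3487/18388)·238.2/3487 = 0.052503679
  → Var(ȳ_str) = 0.054425366.
Var(ȳ_srs) = (1 − 3533/18881)·267.8/3533 = 0.061616033.
deff = 0.054425366 / 0.061616033 = 0.8833.

0.8833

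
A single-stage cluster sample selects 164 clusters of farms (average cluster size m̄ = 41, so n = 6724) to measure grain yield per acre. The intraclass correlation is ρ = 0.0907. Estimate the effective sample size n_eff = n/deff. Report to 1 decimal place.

deff = 1 + (41 − 1)·0.0907 = 1 + 3.628 = 4.628.
n_eff = 6724 / 4.628 = 1452.9.

1452.9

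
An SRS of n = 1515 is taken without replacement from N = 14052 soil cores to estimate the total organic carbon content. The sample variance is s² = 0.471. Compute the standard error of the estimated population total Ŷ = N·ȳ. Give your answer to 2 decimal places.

234.03

Var(Ŷ) = N²·Var(ȳ) = N²·(1 − n/N)·s²/n.
f = 1515/14052 = 0.10781383; Var(ȳ) = 0.89218617·0.471/1515 = 2.7737273 × 10^-4.
Var(Ŷ) = 14052² · (2.7737273 × 10^-4) = 54769.66.
SE(Ŷ) = √(54769.66) = 234.03.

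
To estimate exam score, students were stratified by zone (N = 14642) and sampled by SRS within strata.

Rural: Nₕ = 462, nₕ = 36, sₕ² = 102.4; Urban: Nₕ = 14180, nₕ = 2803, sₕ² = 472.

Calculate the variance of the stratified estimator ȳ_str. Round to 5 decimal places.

0.12932

Var(ȳ_str) = Σₕ Wₕ²(1 − fₕ)sₕ²/nₕ with Wₕ = Nₕ/N, N = 14642.
Rural: Wₕ = 0.03155307; term = 0.03155307²·(1 − 0.07792208)·102.4/36 = 0.0026112486.
Urban: Wₕ = 0.96844693; term = 0.96844693²·(1 − 0.19767278)·472/2803 = 0.12671327.
Sum = 0.12932452.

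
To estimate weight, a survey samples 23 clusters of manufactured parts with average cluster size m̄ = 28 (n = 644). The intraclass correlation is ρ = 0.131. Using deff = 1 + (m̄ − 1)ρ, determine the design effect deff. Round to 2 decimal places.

4.54

deff = 1 + (28 − 1)·0.131 = 1 + 3.537 = 4.537.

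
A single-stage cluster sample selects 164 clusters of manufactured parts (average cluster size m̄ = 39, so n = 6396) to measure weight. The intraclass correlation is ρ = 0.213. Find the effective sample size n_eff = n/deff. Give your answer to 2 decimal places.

deff = 1 + (39 − 1)·0.213 = 1 + 8.094 = 9.094.
n_eff = 6396 / 9.094 = 703.32.

703.32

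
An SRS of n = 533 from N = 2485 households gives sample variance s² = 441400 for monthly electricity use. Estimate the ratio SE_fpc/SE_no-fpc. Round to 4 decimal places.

0.8863

f = n/N = 533/2485 = 0.21448692.
SE_no-fpc = √(s²/n) = 28.777467; SE_fpc = √((1−f)s²/n) = 25.505232.
Ratio = √(1−f) = 0.88629176.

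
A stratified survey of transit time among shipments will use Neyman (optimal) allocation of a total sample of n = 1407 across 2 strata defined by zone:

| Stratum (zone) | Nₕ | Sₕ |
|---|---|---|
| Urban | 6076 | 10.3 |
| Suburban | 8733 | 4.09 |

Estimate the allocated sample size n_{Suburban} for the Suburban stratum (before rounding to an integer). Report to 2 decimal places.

Neyman allocation: nₕ = n·NₕSₕ / Σⱼ NⱼSⱼ.
Σ NⱼSⱼ = 6076·10.3 + 8733·4.09 = 98300.77.
n_{Suburban} = 1407·8733·4.09 / 98300.77 = 511.24.

511.24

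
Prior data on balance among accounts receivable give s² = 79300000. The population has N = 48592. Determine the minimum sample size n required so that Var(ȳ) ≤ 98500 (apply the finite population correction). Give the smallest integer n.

Without fpc, n₀ = s²/D = 79300000/98500 = 805.0761.
With fpc, (1 − n/N)·s²/n ≤ D requires n ≥ n₀/(1 + n₀/N) = 805.0761/(1 + 805.0761/48592) = 791.9549.
Rounding up, n = 792.

792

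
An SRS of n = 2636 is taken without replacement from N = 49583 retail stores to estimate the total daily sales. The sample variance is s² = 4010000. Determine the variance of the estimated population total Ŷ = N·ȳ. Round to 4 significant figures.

Var(Ŷ) = N²·Var(ȳ) = N²·(1 − n/N)·s²/n.
f = 2636/49583 = 0.05316338; Var(ȳ) = 0.94683662·4010000/2636 = 1440.3698.
Var(Ŷ) = 49583² · 1440.3698 = 3.5411115 × 10^12.

3.541 × 10^12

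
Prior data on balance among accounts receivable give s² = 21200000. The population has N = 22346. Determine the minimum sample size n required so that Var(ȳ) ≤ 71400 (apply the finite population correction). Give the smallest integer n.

294

Without fpc, n₀ = s²/D = 21200000/71400 = 296.9188.
With fpc, (1 − n/N)·s²/n ≤ D requires n ≥ n₀/(1 + n₀/N) = 296.9188/(1 + 296.9188/22346) = 293.0253.
Rounding up, n = 294.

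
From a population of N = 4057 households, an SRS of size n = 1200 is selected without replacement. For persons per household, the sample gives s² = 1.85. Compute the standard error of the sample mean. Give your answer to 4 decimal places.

0.0329

Under SRS without replacement, Var(ȳ) = (1 − f)·s²/n with f = n/N = 1200/4057 = 0.29578506.
Var(ȳ) = (1 − 0.29578506)·1.85/1200 = 0.70421494·0.0015416667 = 0.0010856647.
SE(ȳ) = √(0.0010856647) = 0.0329.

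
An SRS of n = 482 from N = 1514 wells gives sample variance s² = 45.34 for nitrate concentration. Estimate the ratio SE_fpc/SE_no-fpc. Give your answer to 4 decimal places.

f = n/N = 482/1514 = 0.31836196.
SE_no-fpc = √(s²/n) = 0.30670245; SE_fpc = √((1−f)s²/n) = 0.25321775.
Ratio = √(1−f) = 0.82561374.

0.8256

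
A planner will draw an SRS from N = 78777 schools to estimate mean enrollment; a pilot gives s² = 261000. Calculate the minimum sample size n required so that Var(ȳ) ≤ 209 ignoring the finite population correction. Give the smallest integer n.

1249

Without fpc, n₀ = s²/D = 261000/209 = 1248.8038.
Rounding up, n = 1249.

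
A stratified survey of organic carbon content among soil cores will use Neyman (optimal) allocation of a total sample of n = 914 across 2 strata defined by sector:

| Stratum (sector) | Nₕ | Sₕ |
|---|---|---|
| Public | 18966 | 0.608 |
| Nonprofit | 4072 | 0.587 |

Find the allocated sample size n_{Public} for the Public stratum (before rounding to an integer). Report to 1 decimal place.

Neyman allocation: nₕ = n·NₕSₕ / Σⱼ NⱼSⱼ.
Σ NⱼSⱼ = 18966·0.608 + 4072·0.587 = 13921.592.
n_{Public} = 914·18966·0.608 / 13921.592 = 757.1.

757.1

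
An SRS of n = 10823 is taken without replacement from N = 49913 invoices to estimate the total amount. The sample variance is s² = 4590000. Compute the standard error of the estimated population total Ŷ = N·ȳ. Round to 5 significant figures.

909650

Var(Ŷ) = N²·Var(ȳ) = N²·(1 − n/N)·s²/n.
f = 10823/49913 = 0.21683730; Var(ȳ) = 0.78316270·4590000/10823 = 332.13682.
Var(Ŷ) = 49913² · 332.13682 = 8.2745497 × 10^11.
SE(Ŷ) = √(8.2745497 × 10^11) = 909650.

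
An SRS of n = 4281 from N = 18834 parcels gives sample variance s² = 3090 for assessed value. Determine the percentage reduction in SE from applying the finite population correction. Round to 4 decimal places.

12.0967

f = n/N = 4281/18834 = 0.22730169.
SE_no-fpc = √(s²/n) = 0.84958459; SE_fpc = √((1−f)s²/n) = 0.74681255.
Ratio = √(1−f) = 0.87903260. Reduction = 100·(1 − 0.87903260) = 12.0967%.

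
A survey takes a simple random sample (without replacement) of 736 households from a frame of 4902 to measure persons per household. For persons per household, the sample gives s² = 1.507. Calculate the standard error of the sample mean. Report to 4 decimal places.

Under SRS without replacement, Var(ȳ) = (1 − f)·s²/n with f = n/N = 736/4902 = 0.15014280.
Var(ȳ) = (1 − 0.15014280)·1.507/736 = 0.84985720·0.0020475543 = 0.0017401288.
SE(ȳ) = √(0.0017401288) = 0.0417.

0.0417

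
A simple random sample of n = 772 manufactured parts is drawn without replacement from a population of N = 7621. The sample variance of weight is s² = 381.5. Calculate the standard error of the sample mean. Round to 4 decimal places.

0.6664

Under SRS without replacement, Var(ȳ) = (1 − f)·s²/n with f = n/N = 772/7621 = 0.10129904.
Var(ȳ) = (1 − 0.10129904)·381.5/772 = 0.89870096·0.49417098 = 0.44411194.
SE(ȳ) = √(0.44411194) = 0.6664.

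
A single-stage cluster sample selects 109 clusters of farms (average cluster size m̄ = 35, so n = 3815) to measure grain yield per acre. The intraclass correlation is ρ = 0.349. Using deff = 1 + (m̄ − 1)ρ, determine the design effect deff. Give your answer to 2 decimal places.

12.87

deff = 1 + (35 − 1)·0.349 = 1 + 11.866 = 12.866.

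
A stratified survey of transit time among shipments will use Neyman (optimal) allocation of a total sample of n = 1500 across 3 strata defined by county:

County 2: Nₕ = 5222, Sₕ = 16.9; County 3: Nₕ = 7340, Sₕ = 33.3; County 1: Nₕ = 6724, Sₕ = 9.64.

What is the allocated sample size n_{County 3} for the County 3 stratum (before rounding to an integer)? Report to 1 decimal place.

922.4

Neyman allocation: nₕ = n·NₕSₕ / Σⱼ NⱼSⱼ.
Σ NⱼSⱼ = 5222·16.9 + 7340·33.3 + 6724·9.64 = 397493.16.
n_{County 3} = 1500·7340·33.3 / 397493.16 = 922.4.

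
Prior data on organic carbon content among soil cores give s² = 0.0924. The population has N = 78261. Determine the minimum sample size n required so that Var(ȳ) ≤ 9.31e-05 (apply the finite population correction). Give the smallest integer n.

981

Without fpc, n₀ = s²/D = 0.0924/9.31e-05 = 992.4812.
With fpc, (1 − n/N)·s²/n ≤ D requires n ≥ n₀/(1 + n₀/N) = 992.4812/(1 + 992.4812/78261) = 980.0525.
Rounding up, n = 981.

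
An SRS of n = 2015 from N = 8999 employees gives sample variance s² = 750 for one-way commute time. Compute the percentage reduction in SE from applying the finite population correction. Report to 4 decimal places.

f = n/N = 2015/8999 = 0.22391377.
SE_no-fpc = √(s²/n) = 0.61008888; SE_fpc = √((1−f)s²/n) = 0.53746241.
Ratio = √(1−f) = 0.88095757. Reduction = 100·(1 − 0.88095757) = 11.9042%.

11.9042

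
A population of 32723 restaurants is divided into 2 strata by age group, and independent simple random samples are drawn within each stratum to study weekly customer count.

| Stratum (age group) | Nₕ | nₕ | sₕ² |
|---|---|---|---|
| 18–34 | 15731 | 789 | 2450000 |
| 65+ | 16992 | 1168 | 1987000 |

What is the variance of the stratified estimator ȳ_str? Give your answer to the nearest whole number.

1109

Var(ȳ_str) = Σₕ Wₕ²(1 − fₕ)sₕ²/nₕ with Wₕ = Nₕ/N, N = 32723.
18–34: Wₕ = 0.48073221; term = 0.48073221²·(1 − 0.05015574)·2450000/789 = 681.62878.
65+: Wₕ = 0.51926779; term = 0.51926779²·(1 − 0.06873823)·1987000/1168 = 427.17868.
Sum = 1108.8075.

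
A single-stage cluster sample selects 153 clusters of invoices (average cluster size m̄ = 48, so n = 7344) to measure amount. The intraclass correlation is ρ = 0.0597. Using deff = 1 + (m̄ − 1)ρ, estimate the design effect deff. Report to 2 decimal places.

3.81

deff = 1 + (48 − 1)·0.0597 = 1 + 2.8059 = 3.8059.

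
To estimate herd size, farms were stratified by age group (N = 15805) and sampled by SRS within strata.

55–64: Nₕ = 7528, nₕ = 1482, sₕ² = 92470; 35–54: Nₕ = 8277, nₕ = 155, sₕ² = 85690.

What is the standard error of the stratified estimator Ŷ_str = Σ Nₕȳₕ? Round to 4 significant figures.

200000

Var(Ŷ_str) = Σₕ Nₕ²(1 − fₕ)sₕ²/nₕ.
55–64: 7528²·(1 − 1482/7528)·92470/1482 = 2.8398827 × 10^9.
35–54: 8277²·(1 − 155/8277)·85690/155 = 3.7165021 × 10^10.
Sum = 4.0004904 × 10^10.
SE = √(4.0004904 × 10^10) = 200000.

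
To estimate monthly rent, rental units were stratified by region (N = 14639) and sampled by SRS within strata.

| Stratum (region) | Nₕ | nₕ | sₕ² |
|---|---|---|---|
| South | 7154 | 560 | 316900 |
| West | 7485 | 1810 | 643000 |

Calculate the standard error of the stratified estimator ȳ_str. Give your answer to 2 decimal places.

Var(ȳ_str) = Σₕ Wₕ²(1 − fₕ)sₕ²/nₕ with Wₕ = Nₕ/N, N = 14639.
South: Wₕ = 0.48869458; term = 0.48869458²·(1 − 0.07827789)·316900/560 = 124.5688.
West: Wₕ = 0.51130542; term = 0.51130542²·(1 − 0.24181697)·643000/1810 = 70.415335.
Sum = 194.98414.
SE = √(194.98414) = 13.96.

13.96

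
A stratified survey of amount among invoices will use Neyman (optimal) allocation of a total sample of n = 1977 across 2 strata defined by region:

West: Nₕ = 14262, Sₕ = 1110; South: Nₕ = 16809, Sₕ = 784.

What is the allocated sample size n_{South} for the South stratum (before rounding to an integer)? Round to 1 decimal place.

Neyman allocation: nₕ = n·NₕSₕ / Σⱼ NⱼSⱼ.
Σ NⱼSⱼ = 14262·1110 + 16809·784 = 2.9009076 × 10^7.
n_{South} = 1977·16809·784 / (2.9009076 × 10^7) = 898.1.

898.1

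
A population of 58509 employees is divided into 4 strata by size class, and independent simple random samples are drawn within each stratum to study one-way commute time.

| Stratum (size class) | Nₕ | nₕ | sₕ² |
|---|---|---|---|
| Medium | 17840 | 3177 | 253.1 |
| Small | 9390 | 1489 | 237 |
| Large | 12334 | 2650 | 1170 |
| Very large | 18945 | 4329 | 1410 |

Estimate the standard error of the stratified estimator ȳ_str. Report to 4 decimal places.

Var(ȳ_str) = Σₕ Wₕ²(1 − fₕ)sₕ²/nₕ with Wₕ = Nₕ/N, N = 58509.
Medium: Wₕ = 0.30491036; term = 0.30491036²·(1 − 0.17808296)·253.1/3177 = 0.0060876162.
Small: Wₕ = 0.16048813; term = 0.16048813²·(1 − 0.15857295)·237/1489 = 0.0034494984.
Large: Wₕ = 0.21080518; term = 0.21080518²·(1 − 0.21485325)·1170/2650 = 0.015404704.
Very large: Wₕ = 0.32379634; term = 0.32379634²·(1 − 0.22850356)·1410/4329 = 0.026345674.
Sum = 0.051287493.
SE = √(0.051287493) = 0.2265.

0.2265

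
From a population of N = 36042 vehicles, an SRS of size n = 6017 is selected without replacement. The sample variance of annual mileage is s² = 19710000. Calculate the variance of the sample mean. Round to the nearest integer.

Under SRS without replacement, Var(ȳ) = (1 − f)·s²/n with f = n/N = 6017/36042 = 0.16694412.
Var(ȳ) = (1 − 0.16694412)·19710000/6017 = 0.83305588·3275.7188 = 2728.8568.

2729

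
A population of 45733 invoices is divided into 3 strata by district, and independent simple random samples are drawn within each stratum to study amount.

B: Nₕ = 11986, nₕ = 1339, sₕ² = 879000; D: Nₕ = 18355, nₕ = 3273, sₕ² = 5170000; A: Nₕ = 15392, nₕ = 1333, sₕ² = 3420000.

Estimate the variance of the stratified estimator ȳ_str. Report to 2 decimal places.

Var(ȳ_str) = Σₕ Wₕ²(1 − fₕ)sₕ²/nₕ with Wₕ = Nₕ/N, N = 45733.
B: Wₕ = 0.26208646; term = 0.26208646²·(1 − 0.11171367)·879000/1339 = 40.05442.
D: Wₕ = 0.40135132; term = 0.40135132²·(1 − 0.17831654)·5170000/3273 = 209.07325.
A: Wₕ = 0.33656222; term = 0.33656222²·(1 − 0.08660343)·3420000/1333 = 265.45204.
Sum = 514.57971.

514.58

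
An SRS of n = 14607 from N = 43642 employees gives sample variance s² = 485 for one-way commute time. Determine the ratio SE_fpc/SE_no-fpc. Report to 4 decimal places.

0.8157

f = n/N = 14607/43642 = 0.33470052.
SE_no-fpc = √(s²/n) = 0.18221761; SE_fpc = √((1−f)s²/n) = 0.14862742.
Ratio = √(1−f) = 0.81565893.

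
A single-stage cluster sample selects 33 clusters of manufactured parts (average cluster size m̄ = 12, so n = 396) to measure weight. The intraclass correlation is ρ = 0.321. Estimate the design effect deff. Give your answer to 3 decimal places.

deff = 1 + (12 − 1)·0.321 = 1 + 3.531 = 4.531.

4.531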